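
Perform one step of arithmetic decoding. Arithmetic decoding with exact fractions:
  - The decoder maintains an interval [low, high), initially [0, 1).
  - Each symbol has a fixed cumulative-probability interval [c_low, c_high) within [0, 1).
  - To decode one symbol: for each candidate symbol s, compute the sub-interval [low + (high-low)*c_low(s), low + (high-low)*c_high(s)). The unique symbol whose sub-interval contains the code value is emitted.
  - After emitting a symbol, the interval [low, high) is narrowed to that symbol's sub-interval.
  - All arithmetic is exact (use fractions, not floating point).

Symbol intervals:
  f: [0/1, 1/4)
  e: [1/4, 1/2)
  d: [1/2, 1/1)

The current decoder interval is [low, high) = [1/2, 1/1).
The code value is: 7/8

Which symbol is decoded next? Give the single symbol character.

Interval width = high − low = 1/1 − 1/2 = 1/2
Scaled code = (code − low) / width = (7/8 − 1/2) / 1/2 = 3/4
  f: [0/1, 1/4) 
  e: [1/4, 1/2) 
  d: [1/2, 1/1) ← scaled code falls here ✓

Answer: d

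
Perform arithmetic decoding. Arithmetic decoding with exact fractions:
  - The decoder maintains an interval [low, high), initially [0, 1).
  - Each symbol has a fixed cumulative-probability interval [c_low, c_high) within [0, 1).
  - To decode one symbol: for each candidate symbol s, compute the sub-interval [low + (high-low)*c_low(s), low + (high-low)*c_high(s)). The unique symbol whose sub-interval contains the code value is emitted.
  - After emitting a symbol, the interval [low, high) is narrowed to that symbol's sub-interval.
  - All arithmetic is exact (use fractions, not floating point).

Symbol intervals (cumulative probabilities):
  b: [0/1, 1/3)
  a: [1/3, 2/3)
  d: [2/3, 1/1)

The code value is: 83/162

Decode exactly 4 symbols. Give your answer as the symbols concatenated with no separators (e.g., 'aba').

Step 1: interval [0/1, 1/1), width = 1/1 - 0/1 = 1/1
  'b': [0/1 + 1/1*0/1, 0/1 + 1/1*1/3) = [0/1, 1/3)
  'a': [0/1 + 1/1*1/3, 0/1 + 1/1*2/3) = [1/3, 2/3) <- contains code 83/162
  'd': [0/1 + 1/1*2/3, 0/1 + 1/1*1/1) = [2/3, 1/1)
  emit 'a', narrow to [1/3, 2/3)
Step 2: interval [1/3, 2/3), width = 2/3 - 1/3 = 1/3
  'b': [1/3 + 1/3*0/1, 1/3 + 1/3*1/3) = [1/3, 4/9)
  'a': [1/3 + 1/3*1/3, 1/3 + 1/3*2/3) = [4/9, 5/9) <- contains code 83/162
  'd': [1/3 + 1/3*2/3, 1/3 + 1/3*1/1) = [5/9, 2/3)
  emit 'a', narrow to [4/9, 5/9)
Step 3: interval [4/9, 5/9), width = 5/9 - 4/9 = 1/9
  'b': [4/9 + 1/9*0/1, 4/9 + 1/9*1/3) = [4/9, 13/27)
  'a': [4/9 + 1/9*1/3, 4/9 + 1/9*2/3) = [13/27, 14/27) <- contains code 83/162
  'd': [4/9 + 1/9*2/3, 4/9 + 1/9*1/1) = [14/27, 5/9)
  emit 'a', narrow to [13/27, 14/27)
Step 4: interval [13/27, 14/27), width = 14/27 - 13/27 = 1/27
  'b': [13/27 + 1/27*0/1, 13/27 + 1/27*1/3) = [13/27, 40/81)
  'a': [13/27 + 1/27*1/3, 13/27 + 1/27*2/3) = [40/81, 41/81)
  'd': [13/27 + 1/27*2/3, 13/27 + 1/27*1/1) = [41/81, 14/27) <- contains code 83/162
  emit 'd', narrow to [41/81, 14/27)

Answer: aaad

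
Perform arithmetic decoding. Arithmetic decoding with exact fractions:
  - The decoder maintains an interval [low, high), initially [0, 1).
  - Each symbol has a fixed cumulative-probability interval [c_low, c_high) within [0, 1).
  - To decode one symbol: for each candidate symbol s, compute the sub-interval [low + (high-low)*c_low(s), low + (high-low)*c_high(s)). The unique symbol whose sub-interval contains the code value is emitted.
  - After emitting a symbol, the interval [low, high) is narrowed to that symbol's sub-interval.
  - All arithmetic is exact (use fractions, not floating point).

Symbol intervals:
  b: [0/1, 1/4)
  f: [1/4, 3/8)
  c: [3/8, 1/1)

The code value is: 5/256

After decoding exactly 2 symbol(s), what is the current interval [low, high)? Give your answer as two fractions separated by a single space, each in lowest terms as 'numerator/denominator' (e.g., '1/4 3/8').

Answer: 0/1 1/16

Derivation:
Step 1: interval [0/1, 1/1), width = 1/1 - 0/1 = 1/1
  'b': [0/1 + 1/1*0/1, 0/1 + 1/1*1/4) = [0/1, 1/4) <- contains code 5/256
  'f': [0/1 + 1/1*1/4, 0/1 + 1/1*3/8) = [1/4, 3/8)
  'c': [0/1 + 1/1*3/8, 0/1 + 1/1*1/1) = [3/8, 1/1)
  emit 'b', narrow to [0/1, 1/4)
Step 2: interval [0/1, 1/4), width = 1/4 - 0/1 = 1/4
  'b': [0/1 + 1/4*0/1, 0/1 + 1/4*1/4) = [0/1, 1/16) <- contains code 5/256
  'f': [0/1 + 1/4*1/4, 0/1 + 1/4*3/8) = [1/16, 3/32)
  'c': [0/1 + 1/4*3/8, 0/1 + 1/4*1/1) = [3/32, 1/4)
  emit 'b', narrow to [0/1, 1/16)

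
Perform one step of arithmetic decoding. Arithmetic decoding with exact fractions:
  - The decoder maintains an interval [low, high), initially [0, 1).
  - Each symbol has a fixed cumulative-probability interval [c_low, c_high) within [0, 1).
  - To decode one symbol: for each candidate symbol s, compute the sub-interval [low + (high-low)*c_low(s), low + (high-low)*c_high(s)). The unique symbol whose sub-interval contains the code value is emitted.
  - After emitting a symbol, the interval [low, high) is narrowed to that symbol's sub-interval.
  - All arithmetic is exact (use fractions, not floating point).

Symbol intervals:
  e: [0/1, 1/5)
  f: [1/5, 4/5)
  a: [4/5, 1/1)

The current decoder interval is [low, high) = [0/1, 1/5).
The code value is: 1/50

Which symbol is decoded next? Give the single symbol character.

Answer: e

Derivation:
Interval width = high − low = 1/5 − 0/1 = 1/5
Scaled code = (code − low) / width = (1/50 − 0/1) / 1/5 = 1/10
  e: [0/1, 1/5) ← scaled code falls here ✓
  f: [1/5, 4/5) 
  a: [4/5, 1/1) 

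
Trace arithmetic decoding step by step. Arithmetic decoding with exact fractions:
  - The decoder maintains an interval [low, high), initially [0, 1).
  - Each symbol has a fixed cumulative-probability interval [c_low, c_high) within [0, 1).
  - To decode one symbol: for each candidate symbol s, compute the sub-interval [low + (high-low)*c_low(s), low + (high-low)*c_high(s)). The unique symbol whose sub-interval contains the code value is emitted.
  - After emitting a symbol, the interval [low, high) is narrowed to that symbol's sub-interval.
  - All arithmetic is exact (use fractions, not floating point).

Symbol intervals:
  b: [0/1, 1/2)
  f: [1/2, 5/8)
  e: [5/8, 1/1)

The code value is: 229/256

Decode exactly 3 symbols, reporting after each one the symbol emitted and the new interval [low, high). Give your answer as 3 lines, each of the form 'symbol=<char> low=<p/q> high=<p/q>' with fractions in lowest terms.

Step 1: interval [0/1, 1/1), width = 1/1 - 0/1 = 1/1
  'b': [0/1 + 1/1*0/1, 0/1 + 1/1*1/2) = [0/1, 1/2)
  'f': [0/1 + 1/1*1/2, 0/1 + 1/1*5/8) = [1/2, 5/8)
  'e': [0/1 + 1/1*5/8, 0/1 + 1/1*1/1) = [5/8, 1/1) <- contains code 229/256
  emit 'e', narrow to [5/8, 1/1)
Step 2: interval [5/8, 1/1), width = 1/1 - 5/8 = 3/8
  'b': [5/8 + 3/8*0/1, 5/8 + 3/8*1/2) = [5/8, 13/16)
  'f': [5/8 + 3/8*1/2, 5/8 + 3/8*5/8) = [13/16, 55/64)
  'e': [5/8 + 3/8*5/8, 5/8 + 3/8*1/1) = [55/64, 1/1) <- contains code 229/256
  emit 'e', narrow to [55/64, 1/1)
Step 3: interval [55/64, 1/1), width = 1/1 - 55/64 = 9/64
  'b': [55/64 + 9/64*0/1, 55/64 + 9/64*1/2) = [55/64, 119/128) <- contains code 229/256
  'f': [55/64 + 9/64*1/2, 55/64 + 9/64*5/8) = [119/128, 485/512)
  'e': [55/64 + 9/64*5/8, 55/64 + 9/64*1/1) = [485/512, 1/1)
  emit 'b', narrow to [55/64, 119/128)

Answer: symbol=e low=5/8 high=1/1
symbol=e low=55/64 high=1/1
symbol=b low=55/64 high=119/128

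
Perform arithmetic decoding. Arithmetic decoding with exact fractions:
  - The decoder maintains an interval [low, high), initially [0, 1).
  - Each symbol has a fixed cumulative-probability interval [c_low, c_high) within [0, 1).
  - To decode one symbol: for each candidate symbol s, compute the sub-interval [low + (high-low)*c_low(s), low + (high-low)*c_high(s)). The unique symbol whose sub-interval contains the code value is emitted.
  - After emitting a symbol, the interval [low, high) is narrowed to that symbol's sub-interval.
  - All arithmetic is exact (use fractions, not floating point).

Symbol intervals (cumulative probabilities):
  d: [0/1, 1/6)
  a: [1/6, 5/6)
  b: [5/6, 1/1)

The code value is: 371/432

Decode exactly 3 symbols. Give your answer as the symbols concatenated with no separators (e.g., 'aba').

Answer: bdb

Derivation:
Step 1: interval [0/1, 1/1), width = 1/1 - 0/1 = 1/1
  'd': [0/1 + 1/1*0/1, 0/1 + 1/1*1/6) = [0/1, 1/6)
  'a': [0/1 + 1/1*1/6, 0/1 + 1/1*5/6) = [1/6, 5/6)
  'b': [0/1 + 1/1*5/6, 0/1 + 1/1*1/1) = [5/6, 1/1) <- contains code 371/432
  emit 'b', narrow to [5/6, 1/1)
Step 2: interval [5/6, 1/1), width = 1/1 - 5/6 = 1/6
  'd': [5/6 + 1/6*0/1, 5/6 + 1/6*1/6) = [5/6, 31/36) <- contains code 371/432
  'a': [5/6 + 1/6*1/6, 5/6 + 1/6*5/6) = [31/36, 35/36)
  'b': [5/6 + 1/6*5/6, 5/6 + 1/6*1/1) = [35/36, 1/1)
  emit 'd', narrow to [5/6, 31/36)
Step 3: interval [5/6, 31/36), width = 31/36 - 5/6 = 1/36
  'd': [5/6 + 1/36*0/1, 5/6 + 1/36*1/6) = [5/6, 181/216)
  'a': [5/6 + 1/36*1/6, 5/6 + 1/36*5/6) = [181/216, 185/216)
  'b': [5/6 + 1/36*5/6, 5/6 + 1/36*1/1) = [185/216, 31/36) <- contains code 371/432
  emit 'b', narrow to [185/216, 31/36)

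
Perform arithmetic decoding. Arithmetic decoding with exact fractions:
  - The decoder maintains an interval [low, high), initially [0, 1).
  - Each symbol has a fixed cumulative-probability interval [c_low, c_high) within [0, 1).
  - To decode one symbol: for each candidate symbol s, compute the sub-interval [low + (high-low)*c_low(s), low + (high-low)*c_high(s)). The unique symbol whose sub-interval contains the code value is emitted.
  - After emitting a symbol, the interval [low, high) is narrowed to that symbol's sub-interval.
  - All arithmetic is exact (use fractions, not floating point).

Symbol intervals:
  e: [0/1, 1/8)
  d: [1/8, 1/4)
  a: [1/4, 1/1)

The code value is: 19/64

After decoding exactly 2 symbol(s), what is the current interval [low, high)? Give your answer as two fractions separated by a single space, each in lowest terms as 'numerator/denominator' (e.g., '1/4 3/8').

Step 1: interval [0/1, 1/1), width = 1/1 - 0/1 = 1/1
  'e': [0/1 + 1/1*0/1, 0/1 + 1/1*1/8) = [0/1, 1/8)
  'd': [0/1 + 1/1*1/8, 0/1 + 1/1*1/4) = [1/8, 1/4)
  'a': [0/1 + 1/1*1/4, 0/1 + 1/1*1/1) = [1/4, 1/1) <- contains code 19/64
  emit 'a', narrow to [1/4, 1/1)
Step 2: interval [1/4, 1/1), width = 1/1 - 1/4 = 3/4
  'e': [1/4 + 3/4*0/1, 1/4 + 3/4*1/8) = [1/4, 11/32) <- contains code 19/64
  'd': [1/4 + 3/4*1/8, 1/4 + 3/4*1/4) = [11/32, 7/16)
  'a': [1/4 + 3/4*1/4, 1/4 + 3/4*1/1) = [7/16, 1/1)
  emit 'e', narrow to [1/4, 11/32)

Answer: 1/4 11/32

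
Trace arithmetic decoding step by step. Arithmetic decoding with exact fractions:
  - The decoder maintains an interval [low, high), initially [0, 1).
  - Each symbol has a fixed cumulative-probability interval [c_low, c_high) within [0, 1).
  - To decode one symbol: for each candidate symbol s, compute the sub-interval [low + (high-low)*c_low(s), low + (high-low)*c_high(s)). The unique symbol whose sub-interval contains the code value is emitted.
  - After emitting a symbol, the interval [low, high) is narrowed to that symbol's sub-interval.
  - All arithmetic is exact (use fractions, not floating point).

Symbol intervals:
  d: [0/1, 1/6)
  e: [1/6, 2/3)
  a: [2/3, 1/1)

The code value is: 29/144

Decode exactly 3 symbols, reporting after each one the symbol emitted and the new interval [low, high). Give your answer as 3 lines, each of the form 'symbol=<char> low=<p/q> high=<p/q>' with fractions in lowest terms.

Answer: symbol=e low=1/6 high=2/3
symbol=d low=1/6 high=1/4
symbol=e low=13/72 high=2/9

Derivation:
Step 1: interval [0/1, 1/1), width = 1/1 - 0/1 = 1/1
  'd': [0/1 + 1/1*0/1, 0/1 + 1/1*1/6) = [0/1, 1/6)
  'e': [0/1 + 1/1*1/6, 0/1 + 1/1*2/3) = [1/6, 2/3) <- contains code 29/144
  'a': [0/1 + 1/1*2/3, 0/1 + 1/1*1/1) = [2/3, 1/1)
  emit 'e', narrow to [1/6, 2/3)
Step 2: interval [1/6, 2/3), width = 2/3 - 1/6 = 1/2
  'd': [1/6 + 1/2*0/1, 1/6 + 1/2*1/6) = [1/6, 1/4) <- contains code 29/144
  'e': [1/6 + 1/2*1/6, 1/6 + 1/2*2/3) = [1/4, 1/2)
  'a': [1/6 + 1/2*2/3, 1/6 + 1/2*1/1) = [1/2, 2/3)
  emit 'd', narrow to [1/6, 1/4)
Step 3: interval [1/6, 1/4), width = 1/4 - 1/6 = 1/12
  'd': [1/6 + 1/12*0/1, 1/6 + 1/12*1/6) = [1/6, 13/72)
  'e': [1/6 + 1/12*1/6, 1/6 + 1/12*2/3) = [13/72, 2/9) <- contains code 29/144
  'a': [1/6 + 1/12*2/3, 1/6 + 1/12*1/1) = [2/9, 1/4)
  emit 'e', narrow to [13/72, 2/9)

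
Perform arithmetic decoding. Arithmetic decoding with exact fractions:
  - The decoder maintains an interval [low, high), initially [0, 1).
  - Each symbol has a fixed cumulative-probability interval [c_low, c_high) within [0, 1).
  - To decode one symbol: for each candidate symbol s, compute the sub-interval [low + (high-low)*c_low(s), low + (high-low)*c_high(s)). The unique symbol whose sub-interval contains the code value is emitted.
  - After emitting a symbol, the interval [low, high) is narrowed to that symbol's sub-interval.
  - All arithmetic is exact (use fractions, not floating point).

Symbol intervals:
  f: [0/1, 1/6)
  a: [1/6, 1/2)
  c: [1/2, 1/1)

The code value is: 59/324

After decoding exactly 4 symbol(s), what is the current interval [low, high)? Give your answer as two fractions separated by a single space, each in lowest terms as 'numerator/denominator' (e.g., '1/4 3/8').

Step 1: interval [0/1, 1/1), width = 1/1 - 0/1 = 1/1
  'f': [0/1 + 1/1*0/1, 0/1 + 1/1*1/6) = [0/1, 1/6)
  'a': [0/1 + 1/1*1/6, 0/1 + 1/1*1/2) = [1/6, 1/2) <- contains code 59/324
  'c': [0/1 + 1/1*1/2, 0/1 + 1/1*1/1) = [1/2, 1/1)
  emit 'a', narrow to [1/6, 1/2)
Step 2: interval [1/6, 1/2), width = 1/2 - 1/6 = 1/3
  'f': [1/6 + 1/3*0/1, 1/6 + 1/3*1/6) = [1/6, 2/9) <- contains code 59/324
  'a': [1/6 + 1/3*1/6, 1/6 + 1/3*1/2) = [2/9, 1/3)
  'c': [1/6 + 1/3*1/2, 1/6 + 1/3*1/1) = [1/3, 1/2)
  emit 'f', narrow to [1/6, 2/9)
Step 3: interval [1/6, 2/9), width = 2/9 - 1/6 = 1/18
  'f': [1/6 + 1/18*0/1, 1/6 + 1/18*1/6) = [1/6, 19/108)
  'a': [1/6 + 1/18*1/6, 1/6 + 1/18*1/2) = [19/108, 7/36) <- contains code 59/324
  'c': [1/6 + 1/18*1/2, 1/6 + 1/18*1/1) = [7/36, 2/9)
  emit 'a', narrow to [19/108, 7/36)
Step 4: interval [19/108, 7/36), width = 7/36 - 19/108 = 1/54
  'f': [19/108 + 1/54*0/1, 19/108 + 1/54*1/6) = [19/108, 29/162)
  'a': [19/108 + 1/54*1/6, 19/108 + 1/54*1/2) = [29/162, 5/27) <- contains code 59/324
  'c': [19/108 + 1/54*1/2, 19/108 + 1/54*1/1) = [5/27, 7/36)
  emit 'a', narrow to [29/162, 5/27)

Answer: 29/162 5/27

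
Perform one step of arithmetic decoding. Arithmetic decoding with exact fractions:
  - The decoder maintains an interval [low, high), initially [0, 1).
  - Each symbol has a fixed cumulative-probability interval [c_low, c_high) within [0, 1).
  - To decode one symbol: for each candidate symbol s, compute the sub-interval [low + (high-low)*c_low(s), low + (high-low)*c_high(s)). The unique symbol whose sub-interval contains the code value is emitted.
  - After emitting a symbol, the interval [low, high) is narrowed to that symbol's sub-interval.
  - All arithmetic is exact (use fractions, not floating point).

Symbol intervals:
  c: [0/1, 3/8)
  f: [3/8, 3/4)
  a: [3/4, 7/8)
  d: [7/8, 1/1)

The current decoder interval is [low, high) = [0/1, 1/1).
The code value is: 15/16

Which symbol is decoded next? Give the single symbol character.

Interval width = high − low = 1/1 − 0/1 = 1/1
Scaled code = (code − low) / width = (15/16 − 0/1) / 1/1 = 15/16
  c: [0/1, 3/8) 
  f: [3/8, 3/4) 
  a: [3/4, 7/8) 
  d: [7/8, 1/1) ← scaled code falls here ✓

Answer: d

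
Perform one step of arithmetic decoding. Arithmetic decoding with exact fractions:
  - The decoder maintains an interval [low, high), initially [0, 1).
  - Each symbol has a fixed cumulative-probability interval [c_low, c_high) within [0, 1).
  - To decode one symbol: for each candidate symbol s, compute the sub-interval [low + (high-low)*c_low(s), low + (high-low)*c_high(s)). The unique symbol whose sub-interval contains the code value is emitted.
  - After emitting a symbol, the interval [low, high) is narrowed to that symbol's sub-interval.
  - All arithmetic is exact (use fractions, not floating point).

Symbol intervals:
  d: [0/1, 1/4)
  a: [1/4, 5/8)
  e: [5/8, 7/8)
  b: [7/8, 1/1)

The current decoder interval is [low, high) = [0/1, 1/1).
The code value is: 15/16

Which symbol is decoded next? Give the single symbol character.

Interval width = high − low = 1/1 − 0/1 = 1/1
Scaled code = (code − low) / width = (15/16 − 0/1) / 1/1 = 15/16
  d: [0/1, 1/4) 
  a: [1/4, 5/8) 
  e: [5/8, 7/8) 
  b: [7/8, 1/1) ← scaled code falls here ✓

Answer: b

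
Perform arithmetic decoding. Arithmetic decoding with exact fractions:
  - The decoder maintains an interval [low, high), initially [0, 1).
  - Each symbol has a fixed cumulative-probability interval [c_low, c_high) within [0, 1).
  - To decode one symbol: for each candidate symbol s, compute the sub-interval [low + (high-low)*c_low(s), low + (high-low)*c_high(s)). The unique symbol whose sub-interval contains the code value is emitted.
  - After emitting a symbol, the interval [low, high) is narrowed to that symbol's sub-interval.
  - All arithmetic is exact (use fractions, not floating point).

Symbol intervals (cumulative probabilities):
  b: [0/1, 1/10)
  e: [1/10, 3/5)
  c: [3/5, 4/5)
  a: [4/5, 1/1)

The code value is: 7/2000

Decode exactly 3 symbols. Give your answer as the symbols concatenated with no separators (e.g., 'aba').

Answer: bbe

Derivation:
Step 1: interval [0/1, 1/1), width = 1/1 - 0/1 = 1/1
  'b': [0/1 + 1/1*0/1, 0/1 + 1/1*1/10) = [0/1, 1/10) <- contains code 7/2000
  'e': [0/1 + 1/1*1/10, 0/1 + 1/1*3/5) = [1/10, 3/5)
  'c': [0/1 + 1/1*3/5, 0/1 + 1/1*4/5) = [3/5, 4/5)
  'a': [0/1 + 1/1*4/5, 0/1 + 1/1*1/1) = [4/5, 1/1)
  emit 'b', narrow to [0/1, 1/10)
Step 2: interval [0/1, 1/10), width = 1/10 - 0/1 = 1/10
  'b': [0/1 + 1/10*0/1, 0/1 + 1/10*1/10) = [0/1, 1/100) <- contains code 7/2000
  'e': [0/1 + 1/10*1/10, 0/1 + 1/10*3/5) = [1/100, 3/50)
  'c': [0/1 + 1/10*3/5, 0/1 + 1/10*4/5) = [3/50, 2/25)
  'a': [0/1 + 1/10*4/5, 0/1 + 1/10*1/1) = [2/25, 1/10)
  emit 'b', narrow to [0/1, 1/100)
Step 3: interval [0/1, 1/100), width = 1/100 - 0/1 = 1/100
  'b': [0/1 + 1/100*0/1, 0/1 + 1/100*1/10) = [0/1, 1/1000)
  'e': [0/1 + 1/100*1/10, 0/1 + 1/100*3/5) = [1/1000, 3/500) <- contains code 7/2000
  'c': [0/1 + 1/100*3/5, 0/1 + 1/100*4/5) = [3/500, 1/125)
  'a': [0/1 + 1/100*4/5, 0/1 + 1/100*1/1) = [1/125, 1/100)
  emit 'e', narrow to [1/1000, 3/500)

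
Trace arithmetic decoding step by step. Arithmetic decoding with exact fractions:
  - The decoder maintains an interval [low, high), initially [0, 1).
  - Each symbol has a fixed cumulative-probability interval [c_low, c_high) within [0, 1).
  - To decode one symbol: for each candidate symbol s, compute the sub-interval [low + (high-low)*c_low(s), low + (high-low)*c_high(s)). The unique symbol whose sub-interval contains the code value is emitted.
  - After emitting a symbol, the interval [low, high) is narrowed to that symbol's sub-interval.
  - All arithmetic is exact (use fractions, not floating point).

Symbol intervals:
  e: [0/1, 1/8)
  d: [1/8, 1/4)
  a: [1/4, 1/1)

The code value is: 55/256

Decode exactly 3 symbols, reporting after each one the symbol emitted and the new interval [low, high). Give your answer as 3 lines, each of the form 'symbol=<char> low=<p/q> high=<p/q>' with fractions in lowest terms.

Step 1: interval [0/1, 1/1), width = 1/1 - 0/1 = 1/1
  'e': [0/1 + 1/1*0/1, 0/1 + 1/1*1/8) = [0/1, 1/8)
  'd': [0/1 + 1/1*1/8, 0/1 + 1/1*1/4) = [1/8, 1/4) <- contains code 55/256
  'a': [0/1 + 1/1*1/4, 0/1 + 1/1*1/1) = [1/4, 1/1)
  emit 'd', narrow to [1/8, 1/4)
Step 2: interval [1/8, 1/4), width = 1/4 - 1/8 = 1/8
  'e': [1/8 + 1/8*0/1, 1/8 + 1/8*1/8) = [1/8, 9/64)
  'd': [1/8 + 1/8*1/8, 1/8 + 1/8*1/4) = [9/64, 5/32)
  'a': [1/8 + 1/8*1/4, 1/8 + 1/8*1/1) = [5/32, 1/4) <- contains code 55/256
  emit 'a', narrow to [5/32, 1/4)
Step 3: interval [5/32, 1/4), width = 1/4 - 5/32 = 3/32
  'e': [5/32 + 3/32*0/1, 5/32 + 3/32*1/8) = [5/32, 43/256)
  'd': [5/32 + 3/32*1/8, 5/32 + 3/32*1/4) = [43/256, 23/128)
  'a': [5/32 + 3/32*1/4, 5/32 + 3/32*1/1) = [23/128, 1/4) <- contains code 55/256
  emit 'a', narrow to [23/128, 1/4)

Answer: symbol=d low=1/8 high=1/4
symbol=a low=5/32 high=1/4
symbol=a low=23/128 high=1/4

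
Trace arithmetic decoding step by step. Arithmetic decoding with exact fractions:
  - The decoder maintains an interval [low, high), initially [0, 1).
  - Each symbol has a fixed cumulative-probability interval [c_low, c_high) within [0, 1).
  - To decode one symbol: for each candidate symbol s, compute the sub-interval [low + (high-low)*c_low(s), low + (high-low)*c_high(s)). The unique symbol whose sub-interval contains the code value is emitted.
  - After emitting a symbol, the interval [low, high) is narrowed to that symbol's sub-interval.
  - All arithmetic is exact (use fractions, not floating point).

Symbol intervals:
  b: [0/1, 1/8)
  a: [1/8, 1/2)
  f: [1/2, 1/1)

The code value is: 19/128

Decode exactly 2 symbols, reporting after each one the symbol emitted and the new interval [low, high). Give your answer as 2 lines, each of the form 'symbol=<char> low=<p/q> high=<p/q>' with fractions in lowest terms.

Answer: symbol=a low=1/8 high=1/2
symbol=b low=1/8 high=11/64

Derivation:
Step 1: interval [0/1, 1/1), width = 1/1 - 0/1 = 1/1
  'b': [0/1 + 1/1*0/1, 0/1 + 1/1*1/8) = [0/1, 1/8)
  'a': [0/1 + 1/1*1/8, 0/1 + 1/1*1/2) = [1/8, 1/2) <- contains code 19/128
  'f': [0/1 + 1/1*1/2, 0/1 + 1/1*1/1) = [1/2, 1/1)
  emit 'a', narrow to [1/8, 1/2)
Step 2: interval [1/8, 1/2), width = 1/2 - 1/8 = 3/8
  'b': [1/8 + 3/8*0/1, 1/8 + 3/8*1/8) = [1/8, 11/64) <- contains code 19/128
  'a': [1/8 + 3/8*1/8, 1/8 + 3/8*1/2) = [11/64, 5/16)
  'f': [1/8 + 3/8*1/2, 1/8 + 3/8*1/1) = [5/16, 1/2)
  emit 'b', narrow to [1/8, 11/64)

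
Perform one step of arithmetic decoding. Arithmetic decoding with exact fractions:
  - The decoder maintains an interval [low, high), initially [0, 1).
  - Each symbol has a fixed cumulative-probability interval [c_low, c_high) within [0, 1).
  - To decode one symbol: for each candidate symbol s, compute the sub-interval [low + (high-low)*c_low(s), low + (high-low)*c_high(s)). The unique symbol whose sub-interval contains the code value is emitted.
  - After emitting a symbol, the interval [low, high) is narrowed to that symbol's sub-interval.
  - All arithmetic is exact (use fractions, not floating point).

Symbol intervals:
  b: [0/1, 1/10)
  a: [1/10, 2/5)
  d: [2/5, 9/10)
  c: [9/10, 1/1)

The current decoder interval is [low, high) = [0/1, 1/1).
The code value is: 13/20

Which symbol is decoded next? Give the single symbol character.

Answer: d

Derivation:
Interval width = high − low = 1/1 − 0/1 = 1/1
Scaled code = (code − low) / width = (13/20 − 0/1) / 1/1 = 13/20
  b: [0/1, 1/10) 
  a: [1/10, 2/5) 
  d: [2/5, 9/10) ← scaled code falls here ✓
  c: [9/10, 1/1) 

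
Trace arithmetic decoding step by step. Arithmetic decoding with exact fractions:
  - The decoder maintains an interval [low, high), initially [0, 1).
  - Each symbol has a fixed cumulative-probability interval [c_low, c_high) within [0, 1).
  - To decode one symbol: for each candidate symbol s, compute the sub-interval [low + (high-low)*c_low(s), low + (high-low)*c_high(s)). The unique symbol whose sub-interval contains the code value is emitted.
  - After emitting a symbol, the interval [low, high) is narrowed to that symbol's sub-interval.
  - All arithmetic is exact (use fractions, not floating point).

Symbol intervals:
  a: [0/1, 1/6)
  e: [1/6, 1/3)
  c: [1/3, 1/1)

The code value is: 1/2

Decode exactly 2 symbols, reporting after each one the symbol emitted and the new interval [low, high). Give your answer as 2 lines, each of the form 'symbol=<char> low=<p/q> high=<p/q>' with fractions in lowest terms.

Answer: symbol=c low=1/3 high=1/1
symbol=e low=4/9 high=5/9

Derivation:
Step 1: interval [0/1, 1/1), width = 1/1 - 0/1 = 1/1
  'a': [0/1 + 1/1*0/1, 0/1 + 1/1*1/6) = [0/1, 1/6)
  'e': [0/1 + 1/1*1/6, 0/1 + 1/1*1/3) = [1/6, 1/3)
  'c': [0/1 + 1/1*1/3, 0/1 + 1/1*1/1) = [1/3, 1/1) <- contains code 1/2
  emit 'c', narrow to [1/3, 1/1)
Step 2: interval [1/3, 1/1), width = 1/1 - 1/3 = 2/3
  'a': [1/3 + 2/3*0/1, 1/3 + 2/3*1/6) = [1/3, 4/9)
  'e': [1/3 + 2/3*1/6, 1/3 + 2/3*1/3) = [4/9, 5/9) <- contains code 1/2
  'c': [1/3 + 2/3*1/3, 1/3 + 2/3*1/1) = [5/9, 1/1)
  emit 'e', narrow to [4/9, 5/9)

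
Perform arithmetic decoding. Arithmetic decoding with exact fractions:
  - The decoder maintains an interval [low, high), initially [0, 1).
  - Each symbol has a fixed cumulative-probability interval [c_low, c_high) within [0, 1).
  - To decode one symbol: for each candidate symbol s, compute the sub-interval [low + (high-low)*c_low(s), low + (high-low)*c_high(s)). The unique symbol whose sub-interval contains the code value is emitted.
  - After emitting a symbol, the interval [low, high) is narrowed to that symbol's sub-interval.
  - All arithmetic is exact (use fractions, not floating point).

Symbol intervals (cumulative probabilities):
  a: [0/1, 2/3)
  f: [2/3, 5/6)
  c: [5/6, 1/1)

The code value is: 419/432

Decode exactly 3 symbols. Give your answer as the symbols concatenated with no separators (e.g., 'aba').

Step 1: interval [0/1, 1/1), width = 1/1 - 0/1 = 1/1
  'a': [0/1 + 1/1*0/1, 0/1 + 1/1*2/3) = [0/1, 2/3)
  'f': [0/1 + 1/1*2/3, 0/1 + 1/1*5/6) = [2/3, 5/6)
  'c': [0/1 + 1/1*5/6, 0/1 + 1/1*1/1) = [5/6, 1/1) <- contains code 419/432
  emit 'c', narrow to [5/6, 1/1)
Step 2: interval [5/6, 1/1), width = 1/1 - 5/6 = 1/6
  'a': [5/6 + 1/6*0/1, 5/6 + 1/6*2/3) = [5/6, 17/18)
  'f': [5/6 + 1/6*2/3, 5/6 + 1/6*5/6) = [17/18, 35/36) <- contains code 419/432
  'c': [5/6 + 1/6*5/6, 5/6 + 1/6*1/1) = [35/36, 1/1)
  emit 'f', narrow to [17/18, 35/36)
Step 3: interval [17/18, 35/36), width = 35/36 - 17/18 = 1/36
  'a': [17/18 + 1/36*0/1, 17/18 + 1/36*2/3) = [17/18, 26/27)
  'f': [17/18 + 1/36*2/3, 17/18 + 1/36*5/6) = [26/27, 209/216)
  'c': [17/18 + 1/36*5/6, 17/18 + 1/36*1/1) = [209/216, 35/36) <- contains code 419/432
  emit 'c', narrow to [209/216, 35/36)

Answer: cfc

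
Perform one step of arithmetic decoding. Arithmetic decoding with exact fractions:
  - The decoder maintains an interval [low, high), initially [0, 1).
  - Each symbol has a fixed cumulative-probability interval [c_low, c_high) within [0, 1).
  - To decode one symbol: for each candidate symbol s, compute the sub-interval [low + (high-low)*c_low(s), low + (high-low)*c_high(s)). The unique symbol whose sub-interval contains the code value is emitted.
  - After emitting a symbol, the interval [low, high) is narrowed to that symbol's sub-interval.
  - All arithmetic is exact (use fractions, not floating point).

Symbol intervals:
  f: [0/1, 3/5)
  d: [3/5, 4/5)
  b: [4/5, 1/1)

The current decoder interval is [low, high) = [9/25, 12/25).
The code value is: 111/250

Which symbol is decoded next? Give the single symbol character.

Answer: d

Derivation:
Interval width = high − low = 12/25 − 9/25 = 3/25
Scaled code = (code − low) / width = (111/250 − 9/25) / 3/25 = 7/10
  f: [0/1, 3/5) 
  d: [3/5, 4/5) ← scaled code falls here ✓
  b: [4/5, 1/1) 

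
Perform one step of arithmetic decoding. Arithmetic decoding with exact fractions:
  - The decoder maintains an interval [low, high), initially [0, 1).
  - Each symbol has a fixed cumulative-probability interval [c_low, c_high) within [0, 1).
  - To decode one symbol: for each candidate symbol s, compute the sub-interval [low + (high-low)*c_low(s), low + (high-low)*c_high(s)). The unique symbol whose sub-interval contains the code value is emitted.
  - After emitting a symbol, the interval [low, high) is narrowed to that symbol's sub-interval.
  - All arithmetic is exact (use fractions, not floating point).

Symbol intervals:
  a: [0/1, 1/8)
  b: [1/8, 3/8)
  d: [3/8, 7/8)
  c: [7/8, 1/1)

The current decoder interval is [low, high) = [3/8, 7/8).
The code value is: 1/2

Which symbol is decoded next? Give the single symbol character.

Answer: b

Derivation:
Interval width = high − low = 7/8 − 3/8 = 1/2
Scaled code = (code − low) / width = (1/2 − 3/8) / 1/2 = 1/4
  a: [0/1, 1/8) 
  b: [1/8, 3/8) ← scaled code falls here ✓
  d: [3/8, 7/8) 
  c: [7/8, 1/1) 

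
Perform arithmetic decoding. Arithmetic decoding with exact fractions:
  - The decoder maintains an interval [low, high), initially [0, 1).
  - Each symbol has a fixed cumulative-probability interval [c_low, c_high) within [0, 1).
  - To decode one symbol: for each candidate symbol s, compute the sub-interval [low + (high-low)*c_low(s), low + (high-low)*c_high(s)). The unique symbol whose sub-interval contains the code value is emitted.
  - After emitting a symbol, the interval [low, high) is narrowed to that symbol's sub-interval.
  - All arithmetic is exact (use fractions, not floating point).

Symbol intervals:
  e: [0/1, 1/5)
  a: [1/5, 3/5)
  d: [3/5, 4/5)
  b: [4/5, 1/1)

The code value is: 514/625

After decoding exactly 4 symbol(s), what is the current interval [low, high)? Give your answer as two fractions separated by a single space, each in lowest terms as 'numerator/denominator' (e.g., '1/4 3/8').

Answer: 513/625 103/125

Derivation:
Step 1: interval [0/1, 1/1), width = 1/1 - 0/1 = 1/1
  'e': [0/1 + 1/1*0/1, 0/1 + 1/1*1/5) = [0/1, 1/5)
  'a': [0/1 + 1/1*1/5, 0/1 + 1/1*3/5) = [1/5, 3/5)
  'd': [0/1 + 1/1*3/5, 0/1 + 1/1*4/5) = [3/5, 4/5)
  'b': [0/1 + 1/1*4/5, 0/1 + 1/1*1/1) = [4/5, 1/1) <- contains code 514/625
  emit 'b', narrow to [4/5, 1/1)
Step 2: interval [4/5, 1/1), width = 1/1 - 4/5 = 1/5
  'e': [4/5 + 1/5*0/1, 4/5 + 1/5*1/5) = [4/5, 21/25) <- contains code 514/625
  'a': [4/5 + 1/5*1/5, 4/5 + 1/5*3/5) = [21/25, 23/25)
  'd': [4/5 + 1/5*3/5, 4/5 + 1/5*4/5) = [23/25, 24/25)
  'b': [4/5 + 1/5*4/5, 4/5 + 1/5*1/1) = [24/25, 1/1)
  emit 'e', narrow to [4/5, 21/25)
Step 3: interval [4/5, 21/25), width = 21/25 - 4/5 = 1/25
  'e': [4/5 + 1/25*0/1, 4/5 + 1/25*1/5) = [4/5, 101/125)
  'a': [4/5 + 1/25*1/5, 4/5 + 1/25*3/5) = [101/125, 103/125) <- contains code 514/625
  'd': [4/5 + 1/25*3/5, 4/5 + 1/25*4/5) = [103/125, 104/125)
  'b': [4/5 + 1/25*4/5, 4/5 + 1/25*1/1) = [104/125, 21/25)
  emit 'a', narrow to [101/125, 103/125)
Step 4: interval [101/125, 103/125), width = 103/125 - 101/125 = 2/125
  'e': [101/125 + 2/125*0/1, 101/125 + 2/125*1/5) = [101/125, 507/625)
  'a': [101/125 + 2/125*1/5, 101/125 + 2/125*3/5) = [507/625, 511/625)
  'd': [101/125 + 2/125*3/5, 101/125 + 2/125*4/5) = [511/625, 513/625)
  'b': [101/125 + 2/125*4/5, 101/125 + 2/125*1/1) = [513/625, 103/125) <- contains code 514/625
  emit 'b', narrow to [513/625, 103/125)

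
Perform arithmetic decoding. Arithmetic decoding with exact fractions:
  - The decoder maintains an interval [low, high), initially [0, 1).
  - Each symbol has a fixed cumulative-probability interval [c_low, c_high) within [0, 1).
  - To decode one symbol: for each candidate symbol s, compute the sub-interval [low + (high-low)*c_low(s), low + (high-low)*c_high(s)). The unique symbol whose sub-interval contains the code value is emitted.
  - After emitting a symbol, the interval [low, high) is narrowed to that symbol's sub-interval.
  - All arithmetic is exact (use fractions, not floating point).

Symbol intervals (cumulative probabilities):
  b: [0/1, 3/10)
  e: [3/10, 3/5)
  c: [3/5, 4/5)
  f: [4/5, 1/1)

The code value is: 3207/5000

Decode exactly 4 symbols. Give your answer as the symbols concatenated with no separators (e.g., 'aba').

Step 1: interval [0/1, 1/1), width = 1/1 - 0/1 = 1/1
  'b': [0/1 + 1/1*0/1, 0/1 + 1/1*3/10) = [0/1, 3/10)
  'e': [0/1 + 1/1*3/10, 0/1 + 1/1*3/5) = [3/10, 3/5)
  'c': [0/1 + 1/1*3/5, 0/1 + 1/1*4/5) = [3/5, 4/5) <- contains code 3207/5000
  'f': [0/1 + 1/1*4/5, 0/1 + 1/1*1/1) = [4/5, 1/1)
  emit 'c', narrow to [3/5, 4/5)
Step 2: interval [3/5, 4/5), width = 4/5 - 3/5 = 1/5
  'b': [3/5 + 1/5*0/1, 3/5 + 1/5*3/10) = [3/5, 33/50) <- contains code 3207/5000
  'e': [3/5 + 1/5*3/10, 3/5 + 1/5*3/5) = [33/50, 18/25)
  'c': [3/5 + 1/5*3/5, 3/5 + 1/5*4/5) = [18/25, 19/25)
  'f': [3/5 + 1/5*4/5, 3/5 + 1/5*1/1) = [19/25, 4/5)
  emit 'b', narrow to [3/5, 33/50)
Step 3: interval [3/5, 33/50), width = 33/50 - 3/5 = 3/50
  'b': [3/5 + 3/50*0/1, 3/5 + 3/50*3/10) = [3/5, 309/500)
  'e': [3/5 + 3/50*3/10, 3/5 + 3/50*3/5) = [309/500, 159/250)
  'c': [3/5 + 3/50*3/5, 3/5 + 3/50*4/5) = [159/250, 81/125) <- contains code 3207/5000
  'f': [3/5 + 3/50*4/5, 3/5 + 3/50*1/1) = [81/125, 33/50)
  emit 'c', narrow to [159/250, 81/125)
Step 4: interval [159/250, 81/125), width = 81/125 - 159/250 = 3/250
  'b': [159/250 + 3/250*0/1, 159/250 + 3/250*3/10) = [159/250, 1599/2500)
  'e': [159/250 + 3/250*3/10, 159/250 + 3/250*3/5) = [1599/2500, 402/625) <- contains code 3207/5000
  'c': [159/250 + 3/250*3/5, 159/250 + 3/250*4/5) = [402/625, 807/1250)
  'f': [159/250 + 3/250*4/5, 159/250 + 3/250*1/1) = [807/1250, 81/125)
  emit 'e', narrow to [1599/2500, 402/625)

Answer: cbce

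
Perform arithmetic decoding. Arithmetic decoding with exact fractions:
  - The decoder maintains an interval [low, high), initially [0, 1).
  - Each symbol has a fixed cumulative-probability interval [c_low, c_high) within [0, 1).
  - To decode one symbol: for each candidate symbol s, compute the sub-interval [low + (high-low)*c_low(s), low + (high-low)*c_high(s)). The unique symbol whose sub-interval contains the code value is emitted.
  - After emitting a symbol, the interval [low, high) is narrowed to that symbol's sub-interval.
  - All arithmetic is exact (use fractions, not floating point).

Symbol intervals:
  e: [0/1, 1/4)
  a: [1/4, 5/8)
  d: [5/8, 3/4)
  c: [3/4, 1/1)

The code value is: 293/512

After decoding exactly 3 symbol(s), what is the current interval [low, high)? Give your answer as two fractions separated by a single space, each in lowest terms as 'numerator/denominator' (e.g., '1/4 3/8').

Answer: 71/128 151/256

Derivation:
Step 1: interval [0/1, 1/1), width = 1/1 - 0/1 = 1/1
  'e': [0/1 + 1/1*0/1, 0/1 + 1/1*1/4) = [0/1, 1/4)
  'a': [0/1 + 1/1*1/4, 0/1 + 1/1*5/8) = [1/4, 5/8) <- contains code 293/512
  'd': [0/1 + 1/1*5/8, 0/1 + 1/1*3/4) = [5/8, 3/4)
  'c': [0/1 + 1/1*3/4, 0/1 + 1/1*1/1) = [3/4, 1/1)
  emit 'a', narrow to [1/4, 5/8)
Step 2: interval [1/4, 5/8), width = 5/8 - 1/4 = 3/8
  'e': [1/4 + 3/8*0/1, 1/4 + 3/8*1/4) = [1/4, 11/32)
  'a': [1/4 + 3/8*1/4, 1/4 + 3/8*5/8) = [11/32, 31/64)
  'd': [1/4 + 3/8*5/8, 1/4 + 3/8*3/4) = [31/64, 17/32)
  'c': [1/4 + 3/8*3/4, 1/4 + 3/8*1/1) = [17/32, 5/8) <- contains code 293/512
  emit 'c', narrow to [17/32, 5/8)
Step 3: interval [17/32, 5/8), width = 5/8 - 17/32 = 3/32
  'e': [17/32 + 3/32*0/1, 17/32 + 3/32*1/4) = [17/32, 71/128)
  'a': [17/32 + 3/32*1/4, 17/32 + 3/32*5/8) = [71/128, 151/256) <- contains code 293/512
  'd': [17/32 + 3/32*5/8, 17/32 + 3/32*3/4) = [151/256, 77/128)
  'c': [17/32 + 3/32*3/4, 17/32 + 3/32*1/1) = [77/128, 5/8)
  emit 'a', narrow to [71/128, 151/256)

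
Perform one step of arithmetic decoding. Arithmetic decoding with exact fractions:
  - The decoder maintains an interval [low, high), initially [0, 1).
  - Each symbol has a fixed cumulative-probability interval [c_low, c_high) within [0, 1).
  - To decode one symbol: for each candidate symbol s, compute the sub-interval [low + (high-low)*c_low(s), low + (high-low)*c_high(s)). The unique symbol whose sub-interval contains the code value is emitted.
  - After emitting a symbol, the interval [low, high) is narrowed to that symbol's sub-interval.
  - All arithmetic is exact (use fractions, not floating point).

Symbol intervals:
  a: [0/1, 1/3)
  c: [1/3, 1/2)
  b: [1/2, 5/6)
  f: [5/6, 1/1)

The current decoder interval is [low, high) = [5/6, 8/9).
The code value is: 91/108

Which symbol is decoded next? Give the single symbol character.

Interval width = high − low = 8/9 − 5/6 = 1/18
Scaled code = (code − low) / width = (91/108 − 5/6) / 1/18 = 1/6
  a: [0/1, 1/3) ← scaled code falls here ✓
  c: [1/3, 1/2) 
  b: [1/2, 5/6) 
  f: [5/6, 1/1) 

Answer: a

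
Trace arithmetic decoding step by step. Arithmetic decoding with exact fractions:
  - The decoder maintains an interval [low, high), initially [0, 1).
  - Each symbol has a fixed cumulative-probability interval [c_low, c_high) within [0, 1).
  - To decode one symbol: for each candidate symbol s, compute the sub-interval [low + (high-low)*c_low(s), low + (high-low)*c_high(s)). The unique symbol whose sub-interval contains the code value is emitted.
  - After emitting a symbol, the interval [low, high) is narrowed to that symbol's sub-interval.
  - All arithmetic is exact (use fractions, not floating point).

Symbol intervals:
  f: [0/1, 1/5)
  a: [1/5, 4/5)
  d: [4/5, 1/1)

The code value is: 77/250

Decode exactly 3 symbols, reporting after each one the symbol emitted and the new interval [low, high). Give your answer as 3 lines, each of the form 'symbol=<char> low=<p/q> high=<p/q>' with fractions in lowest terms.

Step 1: interval [0/1, 1/1), width = 1/1 - 0/1 = 1/1
  'f': [0/1 + 1/1*0/1, 0/1 + 1/1*1/5) = [0/1, 1/5)
  'a': [0/1 + 1/1*1/5, 0/1 + 1/1*4/5) = [1/5, 4/5) <- contains code 77/250
  'd': [0/1 + 1/1*4/5, 0/1 + 1/1*1/1) = [4/5, 1/1)
  emit 'a', narrow to [1/5, 4/5)
Step 2: interval [1/5, 4/5), width = 4/5 - 1/5 = 3/5
  'f': [1/5 + 3/5*0/1, 1/5 + 3/5*1/5) = [1/5, 8/25) <- contains code 77/250
  'a': [1/5 + 3/5*1/5, 1/5 + 3/5*4/5) = [8/25, 17/25)
  'd': [1/5 + 3/5*4/5, 1/5 + 3/5*1/1) = [17/25, 4/5)
  emit 'f', narrow to [1/5, 8/25)
Step 3: interval [1/5, 8/25), width = 8/25 - 1/5 = 3/25
  'f': [1/5 + 3/25*0/1, 1/5 + 3/25*1/5) = [1/5, 28/125)
  'a': [1/5 + 3/25*1/5, 1/5 + 3/25*4/5) = [28/125, 37/125)
  'd': [1/5 + 3/25*4/5, 1/5 + 3/25*1/1) = [37/125, 8/25) <- contains code 77/250
  emit 'd', narrow to [37/125, 8/25)

Answer: symbol=a low=1/5 high=4/5
symbol=f low=1/5 high=8/25
symbol=d low=37/125 high=8/25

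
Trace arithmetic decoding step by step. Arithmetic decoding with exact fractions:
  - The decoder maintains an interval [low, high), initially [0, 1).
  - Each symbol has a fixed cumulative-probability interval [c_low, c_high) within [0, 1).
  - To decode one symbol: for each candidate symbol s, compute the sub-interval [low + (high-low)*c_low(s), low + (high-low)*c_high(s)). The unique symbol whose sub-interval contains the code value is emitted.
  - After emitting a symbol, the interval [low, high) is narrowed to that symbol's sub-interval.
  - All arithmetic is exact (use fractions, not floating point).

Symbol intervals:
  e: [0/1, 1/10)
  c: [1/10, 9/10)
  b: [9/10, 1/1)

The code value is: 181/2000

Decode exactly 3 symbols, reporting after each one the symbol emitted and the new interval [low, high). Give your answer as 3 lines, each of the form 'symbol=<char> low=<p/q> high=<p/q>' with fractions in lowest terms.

Answer: symbol=e low=0/1 high=1/10
symbol=b low=9/100 high=1/10
symbol=e low=9/100 high=91/1000

Derivation:
Step 1: interval [0/1, 1/1), width = 1/1 - 0/1 = 1/1
  'e': [0/1 + 1/1*0/1, 0/1 + 1/1*1/10) = [0/1, 1/10) <- contains code 181/2000
  'c': [0/1 + 1/1*1/10, 0/1 + 1/1*9/10) = [1/10, 9/10)
  'b': [0/1 + 1/1*9/10, 0/1 + 1/1*1/1) = [9/10, 1/1)
  emit 'e', narrow to [0/1, 1/10)
Step 2: interval [0/1, 1/10), width = 1/10 - 0/1 = 1/10
  'e': [0/1 + 1/10*0/1, 0/1 + 1/10*1/10) = [0/1, 1/100)
  'c': [0/1 + 1/10*1/10, 0/1 + 1/10*9/10) = [1/100, 9/100)
  'b': [0/1 + 1/10*9/10, 0/1 + 1/10*1/1) = [9/100, 1/10) <- contains code 181/2000
  emit 'b', narrow to [9/100, 1/10)
Step 3: interval [9/100, 1/10), width = 1/10 - 9/100 = 1/100
  'e': [9/100 + 1/100*0/1, 9/100 + 1/100*1/10) = [9/100, 91/1000) <- contains code 181/2000
  'c': [9/100 + 1/100*1/10, 9/100 + 1/100*9/10) = [91/1000, 99/1000)
  'b': [9/100 + 1/100*9/10, 9/100 + 1/100*1/1) = [99/1000, 1/10)
  emit 'e', narrow to [9/100, 91/1000)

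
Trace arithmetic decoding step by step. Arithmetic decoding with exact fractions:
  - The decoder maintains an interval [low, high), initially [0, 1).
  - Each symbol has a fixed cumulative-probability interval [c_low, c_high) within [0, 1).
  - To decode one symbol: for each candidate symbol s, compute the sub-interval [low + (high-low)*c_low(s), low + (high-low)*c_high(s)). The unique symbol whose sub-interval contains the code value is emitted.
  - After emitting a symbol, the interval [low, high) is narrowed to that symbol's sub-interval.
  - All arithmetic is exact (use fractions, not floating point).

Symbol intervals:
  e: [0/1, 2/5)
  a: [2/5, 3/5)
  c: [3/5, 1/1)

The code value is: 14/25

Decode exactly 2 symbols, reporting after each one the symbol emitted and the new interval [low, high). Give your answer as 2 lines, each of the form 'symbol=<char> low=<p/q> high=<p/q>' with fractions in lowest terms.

Answer: symbol=a low=2/5 high=3/5
symbol=c low=13/25 high=3/5

Derivation:
Step 1: interval [0/1, 1/1), width = 1/1 - 0/1 = 1/1
  'e': [0/1 + 1/1*0/1, 0/1 + 1/1*2/5) = [0/1, 2/5)
  'a': [0/1 + 1/1*2/5, 0/1 + 1/1*3/5) = [2/5, 3/5) <- contains code 14/25
  'c': [0/1 + 1/1*3/5, 0/1 + 1/1*1/1) = [3/5, 1/1)
  emit 'a', narrow to [2/5, 3/5)
Step 2: interval [2/5, 3/5), width = 3/5 - 2/5 = 1/5
  'e': [2/5 + 1/5*0/1, 2/5 + 1/5*2/5) = [2/5, 12/25)
  'a': [2/5 + 1/5*2/5, 2/5 + 1/5*3/5) = [12/25, 13/25)
  'c': [2/5 + 1/5*3/5, 2/5 + 1/5*1/1) = [13/25, 3/5) <- contains code 14/25
  emit 'c', narrow to [13/25, 3/5)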